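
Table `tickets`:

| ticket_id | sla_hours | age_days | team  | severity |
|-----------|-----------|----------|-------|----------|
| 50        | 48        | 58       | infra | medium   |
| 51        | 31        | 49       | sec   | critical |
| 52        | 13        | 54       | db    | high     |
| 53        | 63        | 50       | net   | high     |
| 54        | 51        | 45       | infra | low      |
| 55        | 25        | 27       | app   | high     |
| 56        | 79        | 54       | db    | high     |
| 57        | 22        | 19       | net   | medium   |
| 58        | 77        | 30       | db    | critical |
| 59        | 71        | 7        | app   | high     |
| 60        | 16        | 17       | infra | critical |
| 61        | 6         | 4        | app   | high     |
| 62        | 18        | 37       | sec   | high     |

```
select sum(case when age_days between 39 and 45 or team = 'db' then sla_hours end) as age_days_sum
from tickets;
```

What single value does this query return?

220

ticket_id=50: ✗
ticket_id=51: ✗
ticket_id=52: ✓ → 13
ticket_id=53: ✗
ticket_id=54: ✓ → 51
ticket_id=55: ✗
ticket_id=56: ✓ → 79
ticket_id=57: ✗
ticket_id=58: ✓ → 77
ticket_id=59: ✗
ticket_id=60: ✗
ticket_id=61: ✗
ticket_id=62: ✗
age_days_sum = 13 + 51 + 79 + 77 = 220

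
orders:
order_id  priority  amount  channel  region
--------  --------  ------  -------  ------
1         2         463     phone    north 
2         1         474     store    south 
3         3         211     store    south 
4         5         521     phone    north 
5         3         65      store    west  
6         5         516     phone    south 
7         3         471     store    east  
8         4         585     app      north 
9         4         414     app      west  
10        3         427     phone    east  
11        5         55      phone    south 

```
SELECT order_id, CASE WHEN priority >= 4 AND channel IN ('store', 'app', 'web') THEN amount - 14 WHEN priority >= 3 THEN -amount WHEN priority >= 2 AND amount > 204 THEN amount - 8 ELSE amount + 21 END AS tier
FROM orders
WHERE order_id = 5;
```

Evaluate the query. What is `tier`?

order_id = 5: priority=3, amount=65, channel=store, region=west.
priority >= 4 AND channel IN ('store', 'app', 'web') → false
priority >= 3 → true → -65

-65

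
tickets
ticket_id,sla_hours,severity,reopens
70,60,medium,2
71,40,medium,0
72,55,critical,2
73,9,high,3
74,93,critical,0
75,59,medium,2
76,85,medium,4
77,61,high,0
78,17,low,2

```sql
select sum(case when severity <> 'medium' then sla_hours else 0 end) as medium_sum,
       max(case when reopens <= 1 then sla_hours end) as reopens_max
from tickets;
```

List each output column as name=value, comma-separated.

[medium_sum: severity <> 'medium']
ticket_id=70: ✗
ticket_id=71: ✗
ticket_id=72: ✓ → 55
ticket_id=73: ✓ → 9
ticket_id=74: ✓ → 93
ticket_id=75: ✗
ticket_id=76: ✗
ticket_id=77: ✓ → 61
ticket_id=78: ✓ → 17
medium_sum = 55 + 9 + 93 + 61 + 17 = 235
—
[reopens_max: reopens <= 1]
ticket_id=70: ✗
ticket_id=71: ✓ → 40
ticket_id=72: ✗
ticket_id=73: ✗
ticket_id=74: ✓ → 93
ticket_id=75: ✗
ticket_id=76: ✗
ticket_id=77: ✓ → 61
ticket_id=78: ✗
reopens_max = MAX(40, 93, 61) = 93

medium_sum=235, reopens_max=93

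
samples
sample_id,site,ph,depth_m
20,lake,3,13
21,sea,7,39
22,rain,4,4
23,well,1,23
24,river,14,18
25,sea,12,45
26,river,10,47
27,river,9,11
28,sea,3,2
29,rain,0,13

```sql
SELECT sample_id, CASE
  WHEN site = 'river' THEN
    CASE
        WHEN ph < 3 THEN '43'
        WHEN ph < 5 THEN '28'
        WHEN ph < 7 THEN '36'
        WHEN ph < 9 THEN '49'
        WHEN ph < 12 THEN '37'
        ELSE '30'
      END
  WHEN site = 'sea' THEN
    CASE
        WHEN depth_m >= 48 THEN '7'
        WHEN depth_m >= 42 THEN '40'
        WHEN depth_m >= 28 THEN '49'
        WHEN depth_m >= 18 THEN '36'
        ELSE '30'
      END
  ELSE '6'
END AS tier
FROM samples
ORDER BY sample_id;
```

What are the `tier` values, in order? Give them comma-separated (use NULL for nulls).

sample_id=20: site='lake' → outer ELSE → 6
sample_id=21: site='sea' → inner[depth_m >= 28] → 49
sample_id=22: site='rain' → outer ELSE → 6
sample_id=23: site='well' → outer ELSE → 6
sample_id=24: site='river' → inner[ELSE] → 30
sample_id=25: site='sea' → inner[depth_m >= 42] → 40
sample_id=26: site='river' → inner[ph < 12] → 37
sample_id=27: site='river' → inner[ph < 12] → 37
sample_id=28: site='sea' → inner[ELSE] → 30
sample_id=29: site='rain' → outer ELSE → 6

6, 49, 6, 6, 30, 40, 37, 37, 30, 6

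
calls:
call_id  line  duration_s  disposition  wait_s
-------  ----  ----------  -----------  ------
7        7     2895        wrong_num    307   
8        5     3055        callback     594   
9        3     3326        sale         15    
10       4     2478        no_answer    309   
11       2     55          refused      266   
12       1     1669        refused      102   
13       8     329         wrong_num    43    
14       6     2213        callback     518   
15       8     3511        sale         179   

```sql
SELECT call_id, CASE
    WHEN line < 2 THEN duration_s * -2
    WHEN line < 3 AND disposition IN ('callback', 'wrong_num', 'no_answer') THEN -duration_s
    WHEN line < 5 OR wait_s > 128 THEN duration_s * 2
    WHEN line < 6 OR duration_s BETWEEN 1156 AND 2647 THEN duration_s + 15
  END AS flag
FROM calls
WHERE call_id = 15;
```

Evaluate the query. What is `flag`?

7022

call_id = 15: line=8, duration_s=3511, disposition=sale, wait_s=179.
line < 2 → false
line < 3 AND disposition IN ('callback', 'wrong_num', 'no_answer') → false
line < 5 OR wait_s > 128 → true → 7022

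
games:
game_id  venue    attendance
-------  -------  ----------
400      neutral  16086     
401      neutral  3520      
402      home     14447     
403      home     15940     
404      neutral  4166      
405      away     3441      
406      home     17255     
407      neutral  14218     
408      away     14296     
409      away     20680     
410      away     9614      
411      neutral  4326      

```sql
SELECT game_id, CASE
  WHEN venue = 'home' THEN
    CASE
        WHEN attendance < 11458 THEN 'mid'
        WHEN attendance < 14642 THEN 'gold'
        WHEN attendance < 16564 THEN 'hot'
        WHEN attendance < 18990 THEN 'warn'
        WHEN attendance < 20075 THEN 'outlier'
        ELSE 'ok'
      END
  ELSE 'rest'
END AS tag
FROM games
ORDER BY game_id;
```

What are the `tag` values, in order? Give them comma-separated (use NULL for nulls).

rest, rest, gold, hot, rest, rest, warn, rest, rest, rest, rest, rest

game_id=400: venue='neutral' → outer ELSE → rest
game_id=401: venue='neutral' → outer ELSE → rest
game_id=402: venue='home' → inner[attendance < 14642] → gold
game_id=403: venue='home' → inner[attendance < 16564] → hot
game_id=404: venue='neutral' → outer ELSE → rest
game_id=405: venue='away' → outer ELSE → rest
game_id=406: venue='home' → inner[attendance < 18990] → warn
game_id=407: venue='neutral' → outer ELSE → rest
game_id=408: venue='away' → outer ELSE → rest
game_id=409: venue='away' → outer ELSE → rest
game_id=410: venue='away' → outer ELSE → rest
game_id=411: venue='neutral' → outer ELSE → rest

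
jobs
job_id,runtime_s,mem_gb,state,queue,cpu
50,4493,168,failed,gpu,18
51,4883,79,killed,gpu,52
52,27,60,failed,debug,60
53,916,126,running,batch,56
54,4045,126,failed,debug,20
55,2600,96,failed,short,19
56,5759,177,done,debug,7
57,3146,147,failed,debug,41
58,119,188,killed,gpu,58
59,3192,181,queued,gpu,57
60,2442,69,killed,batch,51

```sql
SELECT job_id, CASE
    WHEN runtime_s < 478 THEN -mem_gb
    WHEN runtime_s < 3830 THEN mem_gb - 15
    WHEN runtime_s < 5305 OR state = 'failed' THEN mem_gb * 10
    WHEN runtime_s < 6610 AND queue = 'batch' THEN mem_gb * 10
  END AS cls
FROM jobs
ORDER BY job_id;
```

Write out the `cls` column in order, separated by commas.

job_id=50: runtime_s < 5305 OR state = 'failed' → 1680
job_id=51: runtime_s < 5305 OR state = 'failed' → 790
job_id=52: runtime_s < 478 → -60
job_id=53: runtime_s < 3830 → 111
job_id=54: runtime_s < 5305 OR state = 'failed' → 1260
job_id=55: runtime_s < 3830 → 81
job_id=56: (no match → NULL) → NULL
job_id=57: runtime_s < 3830 → 132
job_id=58: runtime_s < 478 → -188
job_id=59: runtime_s < 3830 → 166
job_id=60: runtime_s < 3830 → 54

1680, 790, -60, 111, 1260, 81, NULL, 132, -188, 166, 54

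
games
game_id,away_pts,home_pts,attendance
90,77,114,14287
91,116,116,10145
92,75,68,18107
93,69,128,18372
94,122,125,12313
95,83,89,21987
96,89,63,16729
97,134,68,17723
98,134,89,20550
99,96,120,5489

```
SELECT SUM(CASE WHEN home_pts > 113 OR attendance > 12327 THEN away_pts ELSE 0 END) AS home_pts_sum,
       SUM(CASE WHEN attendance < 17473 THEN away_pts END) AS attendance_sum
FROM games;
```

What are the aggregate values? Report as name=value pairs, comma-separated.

[home_pts_sum: home_pts > 113 OR attendance > 12327]
game_id=90: ✓ → 77
game_id=91: ✓ → 116
game_id=92: ✓ → 75
game_id=93: ✓ → 69
game_id=94: ✓ → 122
game_id=95: ✓ → 83
game_id=96: ✓ → 89
game_id=97: ✓ → 134
game_id=98: ✓ → 134
game_id=99: ✓ → 96
home_pts_sum = 77 + 116 + 75 + 69 + 122 + 83 + 89 + 134 + 134 + 96 = 995
—
[attendance_sum: attendance < 17473]
game_id=90: ✓ → 77
game_id=91: ✓ → 116
game_id=92: ✗
game_id=93: ✗
game_id=94: ✓ → 122
game_id=95: ✗
game_id=96: ✓ → 89
game_id=97: ✗
game_id=98: ✗
game_id=99: ✓ → 96
attendance_sum = 77 + 116 + 122 + 89 + 96 = 500

home_pts_sum=995, attendance_sum=500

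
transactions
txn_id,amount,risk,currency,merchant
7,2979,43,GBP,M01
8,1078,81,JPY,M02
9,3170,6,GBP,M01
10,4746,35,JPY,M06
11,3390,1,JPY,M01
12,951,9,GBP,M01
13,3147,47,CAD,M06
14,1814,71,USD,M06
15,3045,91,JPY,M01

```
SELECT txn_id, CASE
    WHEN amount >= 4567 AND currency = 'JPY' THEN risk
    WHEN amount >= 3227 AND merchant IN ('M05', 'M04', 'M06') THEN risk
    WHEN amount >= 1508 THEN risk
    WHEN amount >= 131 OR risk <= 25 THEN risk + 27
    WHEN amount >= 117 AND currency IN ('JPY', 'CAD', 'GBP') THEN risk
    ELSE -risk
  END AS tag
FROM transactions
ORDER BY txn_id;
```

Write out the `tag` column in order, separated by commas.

txn_id=7: amount >= 1508 → 43
txn_id=8: amount >= 131 OR risk <= 25 → 108
txn_id=9: amount >= 1508 → 6
txn_id=10: amount >= 4567 AND currency = 'JPY' → 35
txn_id=11: amount >= 1508 → 1
txn_id=12: amount >= 131 OR risk <= 25 → 36
txn_id=13: amount >= 1508 → 47
txn_id=14: amount >= 1508 → 71
txn_id=15: amount >= 1508 → 91

43, 108, 6, 35, 1, 36, 47, 71, 91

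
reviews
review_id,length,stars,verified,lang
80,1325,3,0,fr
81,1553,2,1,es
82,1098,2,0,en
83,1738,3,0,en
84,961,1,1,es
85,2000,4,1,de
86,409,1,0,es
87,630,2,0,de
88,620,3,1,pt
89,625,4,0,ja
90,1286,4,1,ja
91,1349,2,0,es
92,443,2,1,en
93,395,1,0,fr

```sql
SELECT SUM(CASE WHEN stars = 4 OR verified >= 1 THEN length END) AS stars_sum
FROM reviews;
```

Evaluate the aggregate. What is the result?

7488

review_id=80: ✗
review_id=81: ✓ → 1553
review_id=82: ✗
review_id=83: ✗
review_id=84: ✓ → 961
review_id=85: ✓ → 2000
review_id=86: ✗
review_id=87: ✗
review_id=88: ✓ → 620
review_id=89: ✓ → 625
review_id=90: ✓ → 1286
review_id=91: ✗
review_id=92: ✓ → 443
review_id=93: ✗
stars_sum = 1553 + 961 + 2000 + 620 + 625 + 1286 + 443 = 7488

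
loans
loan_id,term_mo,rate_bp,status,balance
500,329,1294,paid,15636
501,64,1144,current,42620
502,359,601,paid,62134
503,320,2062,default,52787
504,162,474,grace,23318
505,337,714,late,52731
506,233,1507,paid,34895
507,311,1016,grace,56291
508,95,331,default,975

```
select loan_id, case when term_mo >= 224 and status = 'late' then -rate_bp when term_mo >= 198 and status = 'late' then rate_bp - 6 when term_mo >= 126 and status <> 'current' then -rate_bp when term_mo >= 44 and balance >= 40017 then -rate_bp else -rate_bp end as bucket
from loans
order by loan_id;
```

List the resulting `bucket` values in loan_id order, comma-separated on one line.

-1294, -1144, -601, -2062, -474, -714, -1507, -1016, -331

loan_id=500: term_mo >= 126 and status <> 'current' → -1294
loan_id=501: term_mo >= 44 and balance >= 40017 → -1144
loan_id=502: term_mo >= 126 and status <> 'current' → -601
loan_id=503: term_mo >= 126 and status <> 'current' → -2062
loan_id=504: term_mo >= 126 and status <> 'current' → -474
loan_id=505: term_mo >= 224 and status = 'late' → -714
loan_id=506: term_mo >= 126 and status <> 'current' → -1507
loan_id=507: term_mo >= 126 and status <> 'current' → -1016
loan_id=508: ELSE → -331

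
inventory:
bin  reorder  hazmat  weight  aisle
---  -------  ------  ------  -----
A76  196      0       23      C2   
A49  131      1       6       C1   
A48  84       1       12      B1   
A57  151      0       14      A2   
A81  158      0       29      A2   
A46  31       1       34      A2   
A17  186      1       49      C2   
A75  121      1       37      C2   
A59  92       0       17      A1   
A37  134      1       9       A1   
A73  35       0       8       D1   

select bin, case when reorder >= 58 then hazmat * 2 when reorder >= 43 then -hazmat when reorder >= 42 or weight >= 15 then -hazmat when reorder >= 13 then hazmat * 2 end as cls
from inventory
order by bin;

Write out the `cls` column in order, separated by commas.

bin=A17: reorder >= 58 → 2
bin=A37: reorder >= 58 → 2
bin=A46: reorder >= 42 or weight >= 15 → -1
bin=A48: reorder >= 58 → 2
bin=A49: reorder >= 58 → 2
bin=A57: reorder >= 58 → 0
bin=A59: reorder >= 58 → 0
bin=A73: reorder >= 13 → 0
bin=A75: reorder >= 58 → 2
bin=A76: reorder >= 58 → 0
bin=A81: reorder >= 58 → 0

2, 2, -1, 2, 2, 0, 0, 0, 2, 0, 0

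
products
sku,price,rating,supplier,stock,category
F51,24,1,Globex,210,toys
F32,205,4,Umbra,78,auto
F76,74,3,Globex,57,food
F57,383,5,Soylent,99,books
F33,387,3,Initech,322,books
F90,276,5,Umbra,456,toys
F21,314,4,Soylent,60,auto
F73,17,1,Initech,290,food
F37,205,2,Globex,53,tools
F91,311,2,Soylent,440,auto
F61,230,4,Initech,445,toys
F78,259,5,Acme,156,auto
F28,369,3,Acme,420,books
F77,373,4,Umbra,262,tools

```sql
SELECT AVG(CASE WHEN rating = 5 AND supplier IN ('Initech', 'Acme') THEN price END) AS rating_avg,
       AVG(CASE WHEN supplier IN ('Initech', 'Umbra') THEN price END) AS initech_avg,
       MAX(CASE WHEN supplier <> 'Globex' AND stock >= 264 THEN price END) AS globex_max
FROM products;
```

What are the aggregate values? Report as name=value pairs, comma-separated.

[rating_avg: rating = 5 AND supplier IN ('Initech', 'Acme')]
sku=F51: ✗
sku=F32: ✗
sku=F76: ✗
sku=F57: ✗
sku=F33: ✗
sku=F90: ✗
sku=F21: ✗
sku=F73: ✗
sku=F37: ✗
sku=F91: ✗
sku=F61: ✗
sku=F78: ✓ → 259
sku=F28: ✗
sku=F77: ✗
rating_avg = 259
—
[initech_avg: supplier IN ('Initech', 'Umbra')]
sku=F51: ✗
sku=F32: ✓ → 205
sku=F76: ✗
sku=F57: ✗
sku=F33: ✓ → 387
sku=F90: ✓ → 276
sku=F21: ✗
sku=F73: ✓ → 17
sku=F37: ✗
sku=F91: ✗
sku=F61: ✓ → 230
sku=F78: ✗
sku=F28: ✗
sku=F77: ✓ → 373
initech_avg = (205 + 387 + 276 + 17 + 230 + 373) / 6 = 248
—
[globex_max: supplier <> 'Globex' AND stock >= 264]
sku=F51: ✗
sku=F32: ✗
sku=F76: ✗
sku=F57: ✗
sku=F33: ✓ → 387
sku=F90: ✓ → 276
sku=F21: ✗
sku=F73: ✓ → 17
sku=F37: ✗
sku=F91: ✓ → 311
sku=F61: ✓ → 230
sku=F78: ✗
sku=F28: ✓ → 369
sku=F77: ✗
globex_max = MAX(387, 276, 17, 311, 230, 369) = 387

rating_avg=259, initech_avg=248, globex_max=387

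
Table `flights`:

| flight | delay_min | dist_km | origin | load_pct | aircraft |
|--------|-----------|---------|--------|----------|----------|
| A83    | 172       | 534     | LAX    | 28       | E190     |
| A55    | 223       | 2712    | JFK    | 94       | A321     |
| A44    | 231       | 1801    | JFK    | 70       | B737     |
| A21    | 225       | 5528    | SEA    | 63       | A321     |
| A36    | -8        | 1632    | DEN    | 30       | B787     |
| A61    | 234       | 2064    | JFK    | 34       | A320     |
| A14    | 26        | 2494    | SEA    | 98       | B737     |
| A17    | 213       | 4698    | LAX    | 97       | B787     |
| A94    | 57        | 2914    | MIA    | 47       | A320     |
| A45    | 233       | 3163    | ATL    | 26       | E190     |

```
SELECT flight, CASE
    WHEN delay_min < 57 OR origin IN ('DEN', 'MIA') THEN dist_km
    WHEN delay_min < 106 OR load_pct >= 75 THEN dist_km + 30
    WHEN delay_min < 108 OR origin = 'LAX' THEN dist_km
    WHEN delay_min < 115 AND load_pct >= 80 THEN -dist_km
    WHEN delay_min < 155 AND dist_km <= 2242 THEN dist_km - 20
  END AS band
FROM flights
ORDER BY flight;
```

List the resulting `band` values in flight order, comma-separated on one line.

2494, 4728, NULL, 1632, NULL, NULL, 2742, NULL, 534, 2914

flight=A14: delay_min < 57 OR origin IN ('DEN', 'MIA') → 2494
flight=A17: delay_min < 106 OR load_pct >= 75 → 4728
flight=A21: (no match → NULL) → NULL
flight=A36: delay_min < 57 OR origin IN ('DEN', 'MIA') → 1632
flight=A44: (no match → NULL) → NULL
flight=A45: (no match → NULL) → NULL
flight=A55: delay_min < 106 OR load_pct >= 75 → 2742
flight=A61: (no match → NULL) → NULL
flight=A83: delay_min < 108 OR origin = 'LAX' → 534
flight=A94: delay_min < 57 OR origin IN ('DEN', 'MIA') → 2914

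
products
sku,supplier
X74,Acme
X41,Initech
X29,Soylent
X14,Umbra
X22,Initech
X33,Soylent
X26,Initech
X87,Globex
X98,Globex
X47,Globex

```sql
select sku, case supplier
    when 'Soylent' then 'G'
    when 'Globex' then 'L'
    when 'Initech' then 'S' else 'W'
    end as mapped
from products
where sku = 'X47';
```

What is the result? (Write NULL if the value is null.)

L

sku = X47: supplier=Globex.
supplier='Soylent' → false
supplier='Globex' → true → L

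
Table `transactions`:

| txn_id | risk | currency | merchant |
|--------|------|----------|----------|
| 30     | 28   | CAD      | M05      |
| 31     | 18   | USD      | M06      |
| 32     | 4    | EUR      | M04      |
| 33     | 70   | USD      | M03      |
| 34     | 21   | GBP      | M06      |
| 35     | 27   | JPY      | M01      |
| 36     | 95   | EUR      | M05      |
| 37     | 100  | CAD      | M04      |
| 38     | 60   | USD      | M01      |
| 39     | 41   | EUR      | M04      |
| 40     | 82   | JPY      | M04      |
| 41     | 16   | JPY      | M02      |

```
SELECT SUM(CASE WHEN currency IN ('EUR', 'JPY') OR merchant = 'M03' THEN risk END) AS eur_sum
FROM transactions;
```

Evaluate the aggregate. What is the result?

txn_id=30: ✗
txn_id=31: ✗
txn_id=32: ✓ → 4
txn_id=33: ✓ → 70
txn_id=34: ✗
txn_id=35: ✓ → 27
txn_id=36: ✓ → 95
txn_id=37: ✗
txn_id=38: ✗
txn_id=39: ✓ → 41
txn_id=40: ✓ → 82
txn_id=41: ✓ → 16
eur_sum = 4 + 70 + 27 + 95 + 41 + 82 + 16 = 335

335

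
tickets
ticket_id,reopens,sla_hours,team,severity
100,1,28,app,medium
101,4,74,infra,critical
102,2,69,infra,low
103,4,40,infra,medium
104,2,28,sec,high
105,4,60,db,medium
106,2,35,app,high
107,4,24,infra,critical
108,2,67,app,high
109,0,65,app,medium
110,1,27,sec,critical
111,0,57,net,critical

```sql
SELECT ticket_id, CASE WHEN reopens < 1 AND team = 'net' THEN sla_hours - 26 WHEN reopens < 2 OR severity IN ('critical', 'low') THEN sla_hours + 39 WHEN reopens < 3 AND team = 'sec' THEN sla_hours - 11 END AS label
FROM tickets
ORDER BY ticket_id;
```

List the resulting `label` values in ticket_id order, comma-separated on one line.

ticket_id=100: reopens < 2 OR severity IN ('critical', 'low') → 67
ticket_id=101: reopens < 2 OR severity IN ('critical', 'low') → 113
ticket_id=102: reopens < 2 OR severity IN ('critical', 'low') → 108
ticket_id=103: (no match → NULL) → NULL
ticket_id=104: reopens < 3 AND team = 'sec' → 17
ticket_id=105: (no match → NULL) → NULL
ticket_id=106: (no match → NULL) → NULL
ticket_id=107: reopens < 2 OR severity IN ('critical', 'low') → 63
ticket_id=108: (no match → NULL) → NULL
ticket_id=109: reopens < 2 OR severity IN ('critical', 'low') → 104
ticket_id=110: reopens < 2 OR severity IN ('critical', 'low') → 66
ticket_id=111: reopens < 1 AND team = 'net' → 31

67, 113, 108, NULL, 17, NULL, NULL, 63, NULL, 104, 66, 31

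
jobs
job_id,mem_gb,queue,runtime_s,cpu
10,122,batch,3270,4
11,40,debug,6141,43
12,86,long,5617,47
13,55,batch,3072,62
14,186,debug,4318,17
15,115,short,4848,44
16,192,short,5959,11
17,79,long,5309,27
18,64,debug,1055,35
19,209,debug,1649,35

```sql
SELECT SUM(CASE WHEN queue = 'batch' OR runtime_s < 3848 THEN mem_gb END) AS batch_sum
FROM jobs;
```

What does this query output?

job_id=10: ✓ → 122
job_id=11: ✗
job_id=12: ✗
job_id=13: ✓ → 55
job_id=14: ✗
job_id=15: ✗
job_id=16: ✗
job_id=17: ✗
job_id=18: ✓ → 64
job_id=19: ✓ → 209
batch_sum = 122 + 55 + 64 + 209 = 450

450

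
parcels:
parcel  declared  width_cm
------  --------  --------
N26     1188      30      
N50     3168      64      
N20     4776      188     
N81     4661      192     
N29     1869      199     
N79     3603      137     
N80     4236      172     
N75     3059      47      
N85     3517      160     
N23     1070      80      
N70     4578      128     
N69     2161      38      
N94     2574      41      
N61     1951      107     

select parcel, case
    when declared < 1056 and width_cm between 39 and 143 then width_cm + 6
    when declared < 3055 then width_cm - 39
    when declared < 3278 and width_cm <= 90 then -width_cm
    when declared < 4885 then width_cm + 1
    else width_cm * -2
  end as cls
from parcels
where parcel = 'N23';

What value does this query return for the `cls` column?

parcel = N23: declared=1070, width_cm=80.
declared < 1056 and width_cm between 39 and 143 → false
declared < 3055 → true → 41

41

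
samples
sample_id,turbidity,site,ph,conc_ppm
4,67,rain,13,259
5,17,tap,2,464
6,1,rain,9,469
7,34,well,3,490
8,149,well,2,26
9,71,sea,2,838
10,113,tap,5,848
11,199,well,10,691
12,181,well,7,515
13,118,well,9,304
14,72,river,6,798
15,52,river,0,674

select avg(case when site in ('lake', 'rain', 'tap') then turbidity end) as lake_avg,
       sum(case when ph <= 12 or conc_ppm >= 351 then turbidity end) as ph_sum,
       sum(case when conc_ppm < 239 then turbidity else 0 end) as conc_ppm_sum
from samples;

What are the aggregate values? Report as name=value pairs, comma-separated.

[lake_avg: site in ('lake', 'rain', 'tap')]
sample_id=4: ✓ → 67
sample_id=5: ✓ → 17
sample_id=6: ✓ → 1
sample_id=7: ✗
sample_id=8: ✗
sample_id=9: ✗
sample_id=10: ✓ → 113
sample_id=11: ✗
sample_id=12: ✗
sample_id=13: ✗
sample_id=14: ✗
sample_id=15: ✗
lake_avg = (67 + 17 + 1 + 113) / 4 = 49.5
—
[ph_sum: ph <= 12 or conc_ppm >= 351]
sample_id=4: ✗
sample_id=5: ✓ → 17
sample_id=6: ✓ → 1
sample_id=7: ✓ → 34
sample_id=8: ✓ → 149
sample_id=9: ✓ → 71
sample_id=10: ✓ → 113
sample_id=11: ✓ → 199
sample_id=12: ✓ → 181
sample_id=13: ✓ → 118
sample_id=14: ✓ → 72
sample_id=15: ✓ → 52
ph_sum = 17 + 1 + 34 + 149 + 71 + 113 + 199 + 181 + 118 + 72 + 52 = 1007
—
[conc_ppm_sum: conc_ppm < 239]
sample_id=4: ✗
sample_id=5: ✗
sample_id=6: ✗
sample_id=7: ✗
sample_id=8: ✓ → 149
sample_id=9: ✗
sample_id=10: ✗
sample_id=11: ✗
sample_id=12: ✗
sample_id=13: ✗
sample_id=14: ✗
sample_id=15: ✗
conc_ppm_sum = 149

lake_avg=49.5, ph_sum=1007, conc_ppm_sum=149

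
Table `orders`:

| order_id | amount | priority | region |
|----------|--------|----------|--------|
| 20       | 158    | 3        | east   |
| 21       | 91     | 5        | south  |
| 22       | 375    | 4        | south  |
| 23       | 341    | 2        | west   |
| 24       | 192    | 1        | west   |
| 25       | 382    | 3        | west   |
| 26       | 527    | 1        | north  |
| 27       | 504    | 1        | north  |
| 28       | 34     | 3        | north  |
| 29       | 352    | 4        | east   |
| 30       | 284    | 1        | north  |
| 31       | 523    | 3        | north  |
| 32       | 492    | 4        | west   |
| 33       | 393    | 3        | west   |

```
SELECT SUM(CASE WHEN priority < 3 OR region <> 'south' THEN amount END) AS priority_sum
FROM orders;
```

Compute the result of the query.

order_id=20: ✓ → 158
order_id=21: ✗
order_id=22: ✗
order_id=23: ✓ → 341
order_id=24: ✓ → 192
order_id=25: ✓ → 382
order_id=26: ✓ → 527
order_id=27: ✓ → 504
order_id=28: ✓ → 34
order_id=29: ✓ → 352
order_id=30: ✓ → 284
order_id=31: ✓ → 523
order_id=32: ✓ → 492
order_id=33: ✓ → 393
priority_sum = 158 + 341 + 192 + 382 + 527 + 504 + 34 + 352 + 284 + 523 + 492 + 393 = 4182

4182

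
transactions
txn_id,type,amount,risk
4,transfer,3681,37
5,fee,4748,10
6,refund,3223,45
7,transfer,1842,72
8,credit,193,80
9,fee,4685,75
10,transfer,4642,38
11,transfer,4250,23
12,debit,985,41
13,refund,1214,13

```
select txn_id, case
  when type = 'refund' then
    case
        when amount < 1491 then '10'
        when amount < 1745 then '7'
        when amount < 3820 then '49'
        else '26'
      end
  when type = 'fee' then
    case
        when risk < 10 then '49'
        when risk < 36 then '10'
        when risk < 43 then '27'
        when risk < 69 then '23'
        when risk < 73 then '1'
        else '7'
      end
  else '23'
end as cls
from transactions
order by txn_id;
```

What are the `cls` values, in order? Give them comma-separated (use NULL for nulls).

23, 10, 49, 23, 23, 7, 23, 23, 23, 10

txn_id=4: type='transfer' → outer ELSE → 23
txn_id=5: type='fee' → inner[risk < 36] → 10
txn_id=6: type='refund' → inner[amount < 3820] → 49
txn_id=7: type='transfer' → outer ELSE → 23
txn_id=8: type='credit' → outer ELSE → 23
txn_id=9: type='fee' → inner[ELSE] → 7
txn_id=10: type='transfer' → outer ELSE → 23
txn_id=11: type='transfer' → outer ELSE → 23
txn_id=12: type='debit' → outer ELSE → 23
txn_id=13: type='refund' → inner[amount < 1491] → 10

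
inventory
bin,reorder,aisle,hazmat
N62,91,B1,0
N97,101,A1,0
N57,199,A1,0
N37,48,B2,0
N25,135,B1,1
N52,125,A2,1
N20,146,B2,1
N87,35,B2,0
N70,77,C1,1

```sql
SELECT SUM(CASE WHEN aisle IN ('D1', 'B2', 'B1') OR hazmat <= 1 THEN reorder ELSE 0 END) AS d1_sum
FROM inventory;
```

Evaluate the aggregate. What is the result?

bin=N62: ✓ → 91
bin=N97: ✓ → 101
bin=N57: ✓ → 199
bin=N37: ✓ → 48
bin=N25: ✓ → 135
bin=N52: ✓ → 125
bin=N20: ✓ → 146
bin=N87: ✓ → 35
bin=N70: ✓ → 77
d1_sum = 91 + 101 + 199 + 48 + 135 + 125 + 146 + 35 + 77 = 957

957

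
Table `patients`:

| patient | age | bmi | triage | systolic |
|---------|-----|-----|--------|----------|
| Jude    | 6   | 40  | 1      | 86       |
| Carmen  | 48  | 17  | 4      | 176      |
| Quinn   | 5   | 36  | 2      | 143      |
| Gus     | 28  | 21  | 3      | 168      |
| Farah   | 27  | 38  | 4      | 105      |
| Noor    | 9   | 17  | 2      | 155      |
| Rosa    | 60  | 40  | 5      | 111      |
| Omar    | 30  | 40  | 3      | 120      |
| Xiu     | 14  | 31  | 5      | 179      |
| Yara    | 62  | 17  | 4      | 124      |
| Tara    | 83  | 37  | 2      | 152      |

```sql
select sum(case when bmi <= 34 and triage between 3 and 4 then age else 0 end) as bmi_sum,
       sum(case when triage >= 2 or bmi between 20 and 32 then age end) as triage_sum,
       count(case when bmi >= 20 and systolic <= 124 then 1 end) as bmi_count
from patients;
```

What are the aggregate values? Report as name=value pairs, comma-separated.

bmi_sum=138, triage_sum=366, bmi_count=4

[bmi_sum: bmi <= 34 and triage between 3 and 4]
patient=Jude: ✗
patient=Carmen: ✓ → 48
patient=Quinn: ✗
patient=Gus: ✓ → 28
patient=Farah: ✗
patient=Noor: ✗
patient=Rosa: ✗
patient=Omar: ✗
patient=Xiu: ✗
patient=Yara: ✓ → 62
patient=Tara: ✗
bmi_sum = 48 + 28 + 62 = 138
—
[triage_sum: triage >= 2 or bmi between 20 and 32]
patient=Jude: ✗
patient=Carmen: ✓ → 48
patient=Quinn: ✓ → 5
patient=Gus: ✓ → 28
patient=Farah: ✓ → 27
patient=Noor: ✓ → 9
patient=Rosa: ✓ → 60
patient=Omar: ✓ → 30
patient=Xiu: ✓ → 14
patient=Yara: ✓ → 62
patient=Tara: ✓ → 83
triage_sum = 48 + 5 + 28 + 27 + 9 + 60 + 30 + 14 + 62 + 83 = 366
—
[bmi_count: bmi >= 20 and systolic <= 124]
patient=Jude: ✓ → 1
patient=Carmen: ✗
patient=Quinn: ✗
patient=Gus: ✗
patient=Farah: ✓ → 1
patient=Noor: ✗
patient=Rosa: ✓ → 1
patient=Omar: ✓ → 1
patient=Xiu: ✗
patient=Yara: ✗
patient=Tara: ✗
bmi_count = COUNT(1, 1, 1, 1) = 4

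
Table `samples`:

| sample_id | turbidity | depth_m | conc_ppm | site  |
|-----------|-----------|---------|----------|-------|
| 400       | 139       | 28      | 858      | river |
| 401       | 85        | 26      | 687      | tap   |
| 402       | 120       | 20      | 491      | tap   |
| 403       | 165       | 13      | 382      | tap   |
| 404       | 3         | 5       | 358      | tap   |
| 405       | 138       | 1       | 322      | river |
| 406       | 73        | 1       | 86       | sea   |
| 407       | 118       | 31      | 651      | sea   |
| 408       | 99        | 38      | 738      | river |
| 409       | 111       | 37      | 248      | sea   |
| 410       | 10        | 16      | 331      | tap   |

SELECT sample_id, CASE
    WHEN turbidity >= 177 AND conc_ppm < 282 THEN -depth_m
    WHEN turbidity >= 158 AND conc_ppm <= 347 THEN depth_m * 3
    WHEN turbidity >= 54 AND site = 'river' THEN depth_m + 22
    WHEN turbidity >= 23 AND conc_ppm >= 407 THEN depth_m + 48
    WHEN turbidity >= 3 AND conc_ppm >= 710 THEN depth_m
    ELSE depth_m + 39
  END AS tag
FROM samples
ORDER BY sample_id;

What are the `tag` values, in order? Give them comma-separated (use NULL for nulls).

sample_id=400: turbidity >= 54 AND site = 'river' → 50
sample_id=401: turbidity >= 23 AND conc_ppm >= 407 → 74
sample_id=402: turbidity >= 23 AND conc_ppm >= 407 → 68
sample_id=403: ELSE → 52
sample_id=404: ELSE → 44
sample_id=405: turbidity >= 54 AND site = 'river' → 23
sample_id=406: ELSE → 40
sample_id=407: turbidity >= 23 AND conc_ppm >= 407 → 79
sample_id=408: turbidity >= 54 AND site = 'river' → 60
sample_id=409: ELSE → 76
sample_id=410: ELSE → 55

50, 74, 68, 52, 44, 23, 40, 79, 60, 76, 55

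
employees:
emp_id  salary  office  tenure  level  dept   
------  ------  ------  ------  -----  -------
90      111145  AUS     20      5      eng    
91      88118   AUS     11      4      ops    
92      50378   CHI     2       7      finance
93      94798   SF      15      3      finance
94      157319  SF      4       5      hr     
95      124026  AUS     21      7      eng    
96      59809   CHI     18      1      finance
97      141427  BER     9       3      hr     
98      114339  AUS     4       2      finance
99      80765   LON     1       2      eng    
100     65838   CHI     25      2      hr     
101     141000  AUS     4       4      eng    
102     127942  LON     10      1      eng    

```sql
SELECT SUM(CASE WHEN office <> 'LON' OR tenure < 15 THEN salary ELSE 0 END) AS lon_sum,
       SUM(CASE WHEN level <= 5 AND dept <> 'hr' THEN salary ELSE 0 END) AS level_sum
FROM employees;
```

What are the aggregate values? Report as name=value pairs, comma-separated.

[lon_sum: office <> 'LON' OR tenure < 15]
emp_id=90: ✓ → 111145
emp_id=91: ✓ → 88118
emp_id=92: ✓ → 50378
emp_id=93: ✓ → 94798
emp_id=94: ✓ → 157319
emp_id=95: ✓ → 124026
emp_id=96: ✓ → 59809
emp_id=97: ✓ → 141427
emp_id=98: ✓ → 114339
emp_id=99: ✓ → 80765
emp_id=100: ✓ → 65838
emp_id=101: ✓ → 141000
emp_id=102: ✓ → 127942
lon_sum = 111145 + 88118 + 50378 + 94798 + 157319 + 124026 + 59809 + 141427 + 114339 + 80765 + 65838 + 141000 + 127942 = 1356904
—
[level_sum: level <= 5 AND dept <> 'hr']
emp_id=90: ✓ → 111145
emp_id=91: ✓ → 88118
emp_id=92: ✗
emp_id=93: ✓ → 94798
emp_id=94: ✗
emp_id=95: ✗
emp_id=96: ✓ → 59809
emp_id=97: ✗
emp_id=98: ✓ → 114339
emp_id=99: ✓ → 80765
emp_id=100: ✗
emp_id=101: ✓ → 141000
emp_id=102: ✓ → 127942
level_sum = 111145 + 88118 + 94798 + 59809 + 114339 + 80765 + 141000 + 127942 = 817916

lon_sum=1356904, level_sum=817916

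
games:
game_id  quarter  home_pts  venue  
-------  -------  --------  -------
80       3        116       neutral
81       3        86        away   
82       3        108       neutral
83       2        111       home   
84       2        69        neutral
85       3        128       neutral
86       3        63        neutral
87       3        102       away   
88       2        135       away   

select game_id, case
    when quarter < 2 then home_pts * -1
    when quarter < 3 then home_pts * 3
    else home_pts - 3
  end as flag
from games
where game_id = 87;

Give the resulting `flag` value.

99

game_id = 87: quarter=3, home_pts=102, venue=away.
quarter < 2 → false
quarter < 3 → false
No prior WHEN matched → ELSE → 99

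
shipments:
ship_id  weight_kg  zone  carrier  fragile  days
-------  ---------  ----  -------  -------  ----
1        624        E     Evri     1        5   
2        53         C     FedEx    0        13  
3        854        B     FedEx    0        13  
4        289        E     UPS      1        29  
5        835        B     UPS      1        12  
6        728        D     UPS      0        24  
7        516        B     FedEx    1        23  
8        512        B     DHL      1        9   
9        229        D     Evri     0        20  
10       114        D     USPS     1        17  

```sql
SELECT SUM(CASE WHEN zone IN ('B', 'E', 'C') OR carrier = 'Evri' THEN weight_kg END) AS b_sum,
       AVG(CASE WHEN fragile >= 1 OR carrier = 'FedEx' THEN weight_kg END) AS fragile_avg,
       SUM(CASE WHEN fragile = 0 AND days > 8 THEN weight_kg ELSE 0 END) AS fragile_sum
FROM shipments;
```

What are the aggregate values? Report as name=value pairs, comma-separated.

[b_sum: zone IN ('B', 'E', 'C') OR carrier = 'Evri']
ship_id=1: ✓ → 624
ship_id=2: ✓ → 53
ship_id=3: ✓ → 854
ship_id=4: ✓ → 289
ship_id=5: ✓ → 835
ship_id=6: ✗
ship_id=7: ✓ → 516
ship_id=8: ✓ → 512
ship_id=9: ✓ → 229
ship_id=10: ✗
b_sum = 624 + 53 + 854 + 289 + 835 + 516 + 512 + 229 = 3912
—
[fragile_avg: fragile >= 1 OR carrier = 'FedEx']
ship_id=1: ✓ → 624
ship_id=2: ✓ → 53
ship_id=3: ✓ → 854
ship_id=4: ✓ → 289
ship_id=5: ✓ → 835
ship_id=6: ✗
ship_id=7: ✓ → 516
ship_id=8: ✓ → 512
ship_id=9: ✗
ship_id=10: ✓ → 114
fragile_avg = (624 + 53 + 854 + 289 + 835 + 516 + 512 + 114) / 8 = 474.625
—
[fragile_sum: fragile = 0 AND days > 8]
ship_id=1: ✗
ship_id=2: ✓ → 53
ship_id=3: ✓ → 854
ship_id=4: ✗
ship_id=5: ✗
ship_id=6: ✓ → 728
ship_id=7: ✗
ship_id=8: ✗
ship_id=9: ✓ → 229
ship_id=10: ✗
fragile_sum = 53 + 854 + 728 + 229 = 1864

b_sum=3912, fragile_avg=474.625, fragile_sum=1864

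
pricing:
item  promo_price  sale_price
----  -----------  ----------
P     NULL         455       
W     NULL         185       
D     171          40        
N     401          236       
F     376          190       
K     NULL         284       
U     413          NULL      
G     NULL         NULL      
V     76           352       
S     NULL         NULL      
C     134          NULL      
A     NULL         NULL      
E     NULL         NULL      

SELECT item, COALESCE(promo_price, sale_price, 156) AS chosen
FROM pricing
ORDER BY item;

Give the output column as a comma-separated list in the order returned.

156, 134, 171, 156, 376, 156, 284, 401, 455, 156, 413, 76, 185

item=A: promo_price=NULL, sale_price=NULL, → literal 156 → 156
item=C: promo_price=134 → 134
item=D: promo_price=171 → 171
item=E: promo_price=NULL, sale_price=NULL, → literal 156 → 156
item=F: promo_price=376 → 376
item=G: promo_price=NULL, sale_price=NULL, → literal 156 → 156
item=K: promo_price=NULL, sale_price=284 → 284
item=N: promo_price=401 → 401
item=P: promo_price=NULL, sale_price=455 → 455
item=S: promo_price=NULL, sale_price=NULL, → literal 156 → 156
item=U: promo_price=413 → 413
item=V: promo_price=76 → 76
item=W: promo_price=NULL, sale_price=185 → 185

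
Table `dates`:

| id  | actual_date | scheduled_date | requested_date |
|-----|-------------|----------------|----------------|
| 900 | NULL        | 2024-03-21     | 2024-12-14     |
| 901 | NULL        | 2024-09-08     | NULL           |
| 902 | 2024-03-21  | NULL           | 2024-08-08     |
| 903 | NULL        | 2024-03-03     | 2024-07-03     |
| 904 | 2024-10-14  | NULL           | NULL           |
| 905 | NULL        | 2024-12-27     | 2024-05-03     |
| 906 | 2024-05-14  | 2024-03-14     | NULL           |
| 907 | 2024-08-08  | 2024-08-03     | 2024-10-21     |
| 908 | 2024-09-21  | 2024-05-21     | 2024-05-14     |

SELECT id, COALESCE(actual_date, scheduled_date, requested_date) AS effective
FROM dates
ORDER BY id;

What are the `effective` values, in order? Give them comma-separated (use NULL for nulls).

2024-03-21, 2024-09-08, 2024-03-21, 2024-03-03, 2024-10-14, 2024-12-27, 2024-05-14, 2024-08-08, 2024-09-21

id=900: actual_date=NULL, scheduled_date=2024-03-21 → 2024-03-21
id=901: actual_date=NULL, scheduled_date=2024-09-08 → 2024-09-08
id=902: actual_date=2024-03-21 → 2024-03-21
id=903: actual_date=NULL, scheduled_date=2024-03-03 → 2024-03-03
id=904: actual_date=2024-10-14 → 2024-10-14
id=905: actual_date=NULL, scheduled_date=2024-12-27 → 2024-12-27
id=906: actual_date=2024-05-14 → 2024-05-14
id=907: actual_date=2024-08-08 → 2024-08-08
id=908: actual_date=2024-09-21 → 2024-09-21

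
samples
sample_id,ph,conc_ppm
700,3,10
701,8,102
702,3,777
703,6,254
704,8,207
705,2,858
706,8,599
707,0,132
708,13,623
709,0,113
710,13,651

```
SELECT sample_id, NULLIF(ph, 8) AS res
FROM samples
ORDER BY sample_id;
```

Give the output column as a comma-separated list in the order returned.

3, NULL, 3, 6, NULL, 2, NULL, 0, 13, 0, 13

sample_id=700: ph=3 vs 8: differ → 3
sample_id=701: ph=8 vs 8: equal → NULL
sample_id=702: ph=3 vs 8: differ → 3
sample_id=703: ph=6 vs 8: differ → 6
sample_id=704: ph=8 vs 8: equal → NULL
sample_id=705: ph=2 vs 8: differ → 2
sample_id=706: ph=8 vs 8: equal → NULL
sample_id=707: ph=0 vs 8: differ → 0
sample_id=708: ph=13 vs 8: differ → 13
sample_id=709: ph=0 vs 8: differ → 0
sample_id=710: ph=13 vs 8: differ → 13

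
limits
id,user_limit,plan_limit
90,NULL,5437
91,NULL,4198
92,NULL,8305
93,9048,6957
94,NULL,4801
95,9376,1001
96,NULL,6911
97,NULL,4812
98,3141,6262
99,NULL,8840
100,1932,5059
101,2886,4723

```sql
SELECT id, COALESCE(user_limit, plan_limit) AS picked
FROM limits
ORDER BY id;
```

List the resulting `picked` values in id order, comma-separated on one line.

id=90: user_limit=NULL, plan_limit=5437 → 5437
id=91: user_limit=NULL, plan_limit=4198 → 4198
id=92: user_limit=NULL, plan_limit=8305 → 8305
id=93: user_limit=9048 → 9048
id=94: user_limit=NULL, plan_limit=4801 → 4801
id=95: user_limit=9376 → 9376
id=96: user_limit=NULL, plan_limit=6911 → 6911
id=97: user_limit=NULL, plan_limit=4812 → 4812
id=98: user_limit=3141 → 3141
id=99: user_limit=NULL, plan_limit=8840 → 8840
id=100: user_limit=1932 → 1932
id=101: user_limit=2886 → 2886

5437, 4198, 8305, 9048, 4801, 9376, 6911, 4812, 3141, 8840, 1932, 2886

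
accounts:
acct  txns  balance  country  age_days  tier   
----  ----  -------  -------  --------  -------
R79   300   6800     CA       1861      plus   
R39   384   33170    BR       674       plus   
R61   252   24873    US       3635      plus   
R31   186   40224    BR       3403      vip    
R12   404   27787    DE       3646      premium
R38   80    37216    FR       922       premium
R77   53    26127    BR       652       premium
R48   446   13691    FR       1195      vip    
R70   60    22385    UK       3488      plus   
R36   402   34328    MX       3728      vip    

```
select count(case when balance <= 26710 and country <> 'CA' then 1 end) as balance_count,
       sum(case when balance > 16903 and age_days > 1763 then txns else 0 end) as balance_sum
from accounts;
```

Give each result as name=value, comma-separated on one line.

balance_count=4, balance_sum=1304

[balance_count: balance <= 26710 and country <> 'CA']
acct=R79: ✗
acct=R39: ✗
acct=R61: ✓ → 1
acct=R31: ✗
acct=R12: ✗
acct=R38: ✗
acct=R77: ✓ → 1
acct=R48: ✓ → 1
acct=R70: ✓ → 1
acct=R36: ✗
balance_count = COUNT(1, 1, 1, 1) = 4
—
[balance_sum: balance > 16903 and age_days > 1763]
acct=R79: ✗
acct=R39: ✗
acct=R61: ✓ → 252
acct=R31: ✓ → 186
acct=R12: ✓ → 404
acct=R38: ✗
acct=R77: ✗
acct=R48: ✗
acct=R70: ✓ → 60
acct=R36: ✓ → 402
balance_sum = 252 + 186 + 404 + 60 + 402 = 1304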